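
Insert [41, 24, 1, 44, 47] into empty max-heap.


Insert 41: [41]
Insert 24: [41, 24]
Insert 1: [41, 24, 1]
Insert 44: [44, 41, 1, 24]
Insert 47: [47, 44, 1, 24, 41]

Final heap: [47, 44, 1, 24, 41]


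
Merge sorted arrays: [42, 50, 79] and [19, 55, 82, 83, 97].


Take 19 from B
Take 42 from A
Take 50 from A
Take 55 from B
Take 79 from A

Merged: [19, 42, 50, 55, 79, 82, 83, 97]


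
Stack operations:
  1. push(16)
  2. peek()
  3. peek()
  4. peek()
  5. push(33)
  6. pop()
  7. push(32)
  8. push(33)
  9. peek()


push(16) -> [16]
peek()->16
peek()->16
peek()->16
push(33) -> [16, 33]
pop()->33, [16]
push(32) -> [16, 32]
push(33) -> [16, 32, 33]
peek()->33

Final stack: [16, 32, 33]


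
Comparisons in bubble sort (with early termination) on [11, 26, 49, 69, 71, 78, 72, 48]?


Algorithm: bubble sort (with early termination)
Input: [11, 26, 49, 69, 71, 78, 72, 48]
Sorted: [11, 26, 48, 49, 69, 71, 72, 78]

27


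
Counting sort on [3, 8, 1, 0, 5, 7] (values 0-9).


Input: [3, 8, 1, 0, 5, 7]
Counts: [1, 1, 0, 1, 0, 1, 0, 1, 1, 0]

Sorted: [0, 1, 3, 5, 7, 8]


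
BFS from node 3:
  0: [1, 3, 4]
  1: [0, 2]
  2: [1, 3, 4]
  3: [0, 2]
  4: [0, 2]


Visit 3, enqueue [0, 2]
Visit 0, enqueue [1, 4]
Visit 2, enqueue []
Visit 1, enqueue []
Visit 4, enqueue []

BFS order: [3, 0, 2, 1, 4]


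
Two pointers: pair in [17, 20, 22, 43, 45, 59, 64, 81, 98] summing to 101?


lo=0(17)+hi=8(98)=115
lo=0(17)+hi=7(81)=98
lo=1(20)+hi=7(81)=101

Yes: 20+81=101


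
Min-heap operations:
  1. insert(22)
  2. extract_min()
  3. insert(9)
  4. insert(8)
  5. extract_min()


insert(22) -> [22]
extract_min()->22, []
insert(9) -> [9]
insert(8) -> [8, 9]
extract_min()->8, [9]

Final heap: [9]


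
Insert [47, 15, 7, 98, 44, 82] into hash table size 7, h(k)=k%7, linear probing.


Insert 47: h=5 -> slot 5
Insert 15: h=1 -> slot 1
Insert 7: h=0 -> slot 0
Insert 98: h=0, 2 probes -> slot 2
Insert 44: h=2, 1 probes -> slot 3
Insert 82: h=5, 1 probes -> slot 6

Table: [7, 15, 98, 44, None, 47, 82]


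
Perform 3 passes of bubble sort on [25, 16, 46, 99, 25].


Initial: [25, 16, 46, 99, 25]
Pass 1: [16, 25, 46, 25, 99] (2 swaps)
Pass 2: [16, 25, 25, 46, 99] (1 swaps)
Pass 3: [16, 25, 25, 46, 99] (0 swaps)

After 3 passes: [16, 25, 25, 46, 99]


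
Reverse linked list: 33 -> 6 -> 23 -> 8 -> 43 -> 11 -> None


Step 1: curr=33, set curr.next=prev(None) | reversed so far: 33
Step 2: curr=6, set curr.next=prev(33) | reversed so far: 6 -> 33
Step 3: curr=23, set curr.next=prev(6) | reversed so far: 23 -> 6 -> 33
Step 4: curr=8, set curr.next=prev(23) | reversed so far: 8 -> 23 -> 6 -> 33
Step 5: curr=43, set curr.next=prev(8) | reversed so far: 43 -> 8 -> 23 -> 6 -> 33
Step 6: curr=11, set curr.next=prev(43) | reversed so far: 11 -> 43 -> 8 -> 23 -> 6 -> 33

11 -> 43 -> 8 -> 23 -> 6 -> 33 -> None


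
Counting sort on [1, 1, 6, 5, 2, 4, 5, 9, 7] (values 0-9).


Input: [1, 1, 6, 5, 2, 4, 5, 9, 7]
Counts: [0, 2, 1, 0, 1, 2, 1, 1, 0, 1]

Sorted: [1, 1, 2, 4, 5, 5, 6, 7, 9]


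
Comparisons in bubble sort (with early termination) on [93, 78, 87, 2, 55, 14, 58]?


Algorithm: bubble sort (with early termination)
Input: [93, 78, 87, 2, 55, 14, 58]
Sorted: [2, 14, 55, 58, 78, 87, 93]

20


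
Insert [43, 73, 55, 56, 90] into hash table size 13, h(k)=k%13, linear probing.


Insert 43: h=4 -> slot 4
Insert 73: h=8 -> slot 8
Insert 55: h=3 -> slot 3
Insert 56: h=4, 1 probes -> slot 5
Insert 90: h=12 -> slot 12

Table: [None, None, None, 55, 43, 56, None, None, 73, None, None, None, 90]


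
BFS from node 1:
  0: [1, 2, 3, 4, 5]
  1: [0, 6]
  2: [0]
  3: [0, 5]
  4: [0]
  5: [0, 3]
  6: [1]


Visit 1, enqueue [0, 6]
Visit 0, enqueue [2, 3, 4, 5]
Visit 6, enqueue []
Visit 2, enqueue []
Visit 3, enqueue []
Visit 4, enqueue []
Visit 5, enqueue []

BFS order: [1, 0, 6, 2, 3, 4, 5]


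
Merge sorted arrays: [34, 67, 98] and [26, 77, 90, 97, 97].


Take 26 from B
Take 34 from A
Take 67 from A
Take 77 from B
Take 90 from B
Take 97 from B
Take 97 from B

Merged: [26, 34, 67, 77, 90, 97, 97, 98]


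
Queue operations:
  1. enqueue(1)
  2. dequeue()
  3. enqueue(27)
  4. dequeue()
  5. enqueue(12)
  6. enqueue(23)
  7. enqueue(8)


enqueue(1) -> [1]
dequeue()->1, []
enqueue(27) -> [27]
dequeue()->27, []
enqueue(12) -> [12]
enqueue(23) -> [12, 23]
enqueue(8) -> [12, 23, 8]

Final queue: [12, 23, 8]


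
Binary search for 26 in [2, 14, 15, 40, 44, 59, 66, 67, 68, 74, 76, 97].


Step 1: lo=0, hi=11, mid=5, val=59
Step 2: lo=0, hi=4, mid=2, val=15
Step 3: lo=3, hi=4, mid=3, val=40

Not found


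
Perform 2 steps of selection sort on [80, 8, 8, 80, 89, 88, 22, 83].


Initial: [80, 8, 8, 80, 89, 88, 22, 83]
Step 1: min=8 at 1
  Swap: [8, 80, 8, 80, 89, 88, 22, 83]
Step 2: min=8 at 2
  Swap: [8, 8, 80, 80, 89, 88, 22, 83]

After 2 steps: [8, 8, 80, 80, 89, 88, 22, 83]


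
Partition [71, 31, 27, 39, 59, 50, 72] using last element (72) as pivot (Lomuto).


Pivot: 72
  71 <= 72: advance i (no swap)
  31 <= 72: advance i (no swap)
  27 <= 72: advance i (no swap)
  39 <= 72: advance i (no swap)
  59 <= 72: advance i (no swap)
  50 <= 72: advance i (no swap)
Place pivot at 6: [71, 31, 27, 39, 59, 50, 72]

Partitioned: [71, 31, 27, 39, 59, 50, 72]


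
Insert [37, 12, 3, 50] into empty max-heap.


Insert 37: [37]
Insert 12: [37, 12]
Insert 3: [37, 12, 3]
Insert 50: [50, 37, 3, 12]

Final heap: [50, 37, 3, 12]


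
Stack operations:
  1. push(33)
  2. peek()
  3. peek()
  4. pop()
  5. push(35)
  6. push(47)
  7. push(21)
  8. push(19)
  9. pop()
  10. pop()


push(33) -> [33]
peek()->33
peek()->33
pop()->33, []
push(35) -> [35]
push(47) -> [35, 47]
push(21) -> [35, 47, 21]
push(19) -> [35, 47, 21, 19]
pop()->19, [35, 47, 21]
pop()->21, [35, 47]

Final stack: [35, 47]


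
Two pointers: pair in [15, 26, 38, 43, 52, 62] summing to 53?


lo=0(15)+hi=5(62)=77
lo=0(15)+hi=4(52)=67
lo=0(15)+hi=3(43)=58
lo=0(15)+hi=2(38)=53

Yes: 15+38=53


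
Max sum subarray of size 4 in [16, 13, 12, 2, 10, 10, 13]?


[0:4]: 43
[1:5]: 37
[2:6]: 34
[3:7]: 35

Max: 43 at [0:4]


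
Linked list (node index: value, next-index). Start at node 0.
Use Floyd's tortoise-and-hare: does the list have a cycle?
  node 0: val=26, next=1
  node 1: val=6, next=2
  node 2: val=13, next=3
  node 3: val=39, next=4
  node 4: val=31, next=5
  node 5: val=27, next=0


Floyd's tortoise (slow, +1) and hare (fast, +2):
  init: slow=0, fast=0
  step 1: slow=1, fast=2
  step 2: slow=2, fast=4
  step 3: slow=3, fast=0
  step 4: slow=4, fast=2
  step 5: slow=5, fast=4
  step 6: slow=0, fast=0
  slow == fast at node 0: cycle detected

Cycle: yes


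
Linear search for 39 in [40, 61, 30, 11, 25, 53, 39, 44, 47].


i=0: 40!=39
i=1: 61!=39
i=2: 30!=39
i=3: 11!=39
i=4: 25!=39
i=5: 53!=39
i=6: 39==39 found!

Found at 6, 7 comps


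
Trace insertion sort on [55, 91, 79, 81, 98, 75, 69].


Initial: [55, 91, 79, 81, 98, 75, 69]
Insert 91: [55, 91, 79, 81, 98, 75, 69]
Insert 79: [55, 79, 91, 81, 98, 75, 69]
Insert 81: [55, 79, 81, 91, 98, 75, 69]
Insert 98: [55, 79, 81, 91, 98, 75, 69]
Insert 75: [55, 75, 79, 81, 91, 98, 69]
Insert 69: [55, 69, 75, 79, 81, 91, 98]

Sorted: [55, 69, 75, 79, 81, 91, 98]


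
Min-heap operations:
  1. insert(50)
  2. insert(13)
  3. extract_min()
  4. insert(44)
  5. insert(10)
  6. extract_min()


insert(50) -> [50]
insert(13) -> [13, 50]
extract_min()->13, [50]
insert(44) -> [44, 50]
insert(10) -> [10, 50, 44]
extract_min()->10, [44, 50]

Final heap: [44, 50]


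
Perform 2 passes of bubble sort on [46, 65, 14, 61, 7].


Initial: [46, 65, 14, 61, 7]
Pass 1: [46, 14, 61, 7, 65] (3 swaps)
Pass 2: [14, 46, 7, 61, 65] (2 swaps)

After 2 passes: [14, 46, 7, 61, 65]


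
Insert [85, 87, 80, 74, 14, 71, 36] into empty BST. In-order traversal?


Insert 85: root
Insert 87: R from 85
Insert 80: L from 85
Insert 74: L from 85 -> L from 80
Insert 14: L from 85 -> L from 80 -> L from 74
Insert 71: L from 85 -> L from 80 -> L from 74 -> R from 14
Insert 36: L from 85 -> L from 80 -> L from 74 -> R from 14 -> L from 71

In-order: [14, 36, 71, 74, 80, 85, 87]


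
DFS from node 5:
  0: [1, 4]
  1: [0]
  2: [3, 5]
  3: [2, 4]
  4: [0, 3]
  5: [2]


Visit 5, push [2]
Visit 2, push [3]
Visit 3, push [4]
Visit 4, push [0]
Visit 0, push [1]
Visit 1, push []

DFS order: [5, 2, 3, 4, 0, 1]


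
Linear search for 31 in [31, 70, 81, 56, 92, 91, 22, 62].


i=0: 31==31 found!

Found at 0, 1 comps


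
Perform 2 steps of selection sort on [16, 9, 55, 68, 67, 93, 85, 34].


Initial: [16, 9, 55, 68, 67, 93, 85, 34]
Step 1: min=9 at 1
  Swap: [9, 16, 55, 68, 67, 93, 85, 34]
Step 2: min=16 at 1
  Swap: [9, 16, 55, 68, 67, 93, 85, 34]

After 2 steps: [9, 16, 55, 68, 67, 93, 85, 34]


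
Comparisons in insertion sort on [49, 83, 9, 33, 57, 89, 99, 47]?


Algorithm: insertion sort
Input: [49, 83, 9, 33, 57, 89, 99, 47]
Sorted: [9, 33, 47, 49, 57, 83, 89, 99]

16


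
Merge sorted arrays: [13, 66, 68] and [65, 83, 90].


Take 13 from A
Take 65 from B
Take 66 from A
Take 68 from A

Merged: [13, 65, 66, 68, 83, 90]


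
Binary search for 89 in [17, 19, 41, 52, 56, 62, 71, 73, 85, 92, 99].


Step 1: lo=0, hi=10, mid=5, val=62
Step 2: lo=6, hi=10, mid=8, val=85
Step 3: lo=9, hi=10, mid=9, val=92

Not found


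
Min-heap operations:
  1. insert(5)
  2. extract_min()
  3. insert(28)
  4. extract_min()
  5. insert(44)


insert(5) -> [5]
extract_min()->5, []
insert(28) -> [28]
extract_min()->28, []
insert(44) -> [44]

Final heap: [44]


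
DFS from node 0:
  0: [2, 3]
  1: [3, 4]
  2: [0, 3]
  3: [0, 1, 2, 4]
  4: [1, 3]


Visit 0, push [3, 2]
Visit 2, push [3]
Visit 3, push [4, 1]
Visit 1, push [4]
Visit 4, push []

DFS order: [0, 2, 3, 1, 4]


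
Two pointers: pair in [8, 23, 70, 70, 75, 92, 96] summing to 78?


lo=0(8)+hi=6(96)=104
lo=0(8)+hi=5(92)=100
lo=0(8)+hi=4(75)=83
lo=0(8)+hi=3(70)=78

Yes: 8+70=78


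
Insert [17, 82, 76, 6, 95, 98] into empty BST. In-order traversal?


Insert 17: root
Insert 82: R from 17
Insert 76: R from 17 -> L from 82
Insert 6: L from 17
Insert 95: R from 17 -> R from 82
Insert 98: R from 17 -> R from 82 -> R from 95

In-order: [6, 17, 76, 82, 95, 98]


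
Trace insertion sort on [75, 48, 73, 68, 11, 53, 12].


Initial: [75, 48, 73, 68, 11, 53, 12]
Insert 48: [48, 75, 73, 68, 11, 53, 12]
Insert 73: [48, 73, 75, 68, 11, 53, 12]
Insert 68: [48, 68, 73, 75, 11, 53, 12]
Insert 11: [11, 48, 68, 73, 75, 53, 12]
Insert 53: [11, 48, 53, 68, 73, 75, 12]
Insert 12: [11, 12, 48, 53, 68, 73, 75]

Sorted: [11, 12, 48, 53, 68, 73, 75]


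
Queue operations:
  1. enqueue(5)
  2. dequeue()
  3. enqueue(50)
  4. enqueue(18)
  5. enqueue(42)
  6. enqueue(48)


enqueue(5) -> [5]
dequeue()->5, []
enqueue(50) -> [50]
enqueue(18) -> [50, 18]
enqueue(42) -> [50, 18, 42]
enqueue(48) -> [50, 18, 42, 48]

Final queue: [50, 18, 42, 48]


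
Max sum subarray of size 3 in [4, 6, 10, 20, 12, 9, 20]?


[0:3]: 20
[1:4]: 36
[2:5]: 42
[3:6]: 41
[4:7]: 41

Max: 42 at [2:5]


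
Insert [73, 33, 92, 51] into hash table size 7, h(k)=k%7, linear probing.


Insert 73: h=3 -> slot 3
Insert 33: h=5 -> slot 5
Insert 92: h=1 -> slot 1
Insert 51: h=2 -> slot 2

Table: [None, 92, 51, 73, None, 33, None]


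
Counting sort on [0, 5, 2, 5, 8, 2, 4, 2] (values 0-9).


Input: [0, 5, 2, 5, 8, 2, 4, 2]
Counts: [1, 0, 3, 0, 1, 2, 0, 0, 1, 0]

Sorted: [0, 2, 2, 2, 4, 5, 5, 8]


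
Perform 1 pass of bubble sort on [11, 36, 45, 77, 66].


Initial: [11, 36, 45, 77, 66]
Pass 1: [11, 36, 45, 66, 77] (1 swaps)

After 1 pass: [11, 36, 45, 66, 77]


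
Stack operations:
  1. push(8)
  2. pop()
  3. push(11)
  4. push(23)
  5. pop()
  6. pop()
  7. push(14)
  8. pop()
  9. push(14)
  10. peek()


push(8) -> [8]
pop()->8, []
push(11) -> [11]
push(23) -> [11, 23]
pop()->23, [11]
pop()->11, []
push(14) -> [14]
pop()->14, []
push(14) -> [14]
peek()->14

Final stack: [14]


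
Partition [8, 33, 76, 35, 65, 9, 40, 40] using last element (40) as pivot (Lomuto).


Pivot: 40
  8 <= 40: advance i (no swap)
  33 <= 40: advance i (no swap)
  35 <= 40: swap -> [8, 33, 35, 76, 65, 9, 40, 40]
  9 <= 40: swap -> [8, 33, 35, 9, 65, 76, 40, 40]
  40 <= 40: swap -> [8, 33, 35, 9, 40, 76, 65, 40]
Place pivot at 5: [8, 33, 35, 9, 40, 40, 65, 76]

Partitioned: [8, 33, 35, 9, 40, 40, 65, 76]


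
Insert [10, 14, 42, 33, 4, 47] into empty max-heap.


Insert 10: [10]
Insert 14: [14, 10]
Insert 42: [42, 10, 14]
Insert 33: [42, 33, 14, 10]
Insert 4: [42, 33, 14, 10, 4]
Insert 47: [47, 33, 42, 10, 4, 14]

Final heap: [47, 33, 42, 10, 4, 14]


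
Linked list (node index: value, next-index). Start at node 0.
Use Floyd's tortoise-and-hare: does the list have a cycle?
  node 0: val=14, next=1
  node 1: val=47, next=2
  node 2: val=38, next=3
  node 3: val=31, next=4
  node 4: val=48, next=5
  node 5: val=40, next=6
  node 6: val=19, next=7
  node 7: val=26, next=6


Floyd's tortoise (slow, +1) and hare (fast, +2):
  init: slow=0, fast=0
  step 1: slow=1, fast=2
  step 2: slow=2, fast=4
  step 3: slow=3, fast=6
  step 4: slow=4, fast=6
  step 5: slow=5, fast=6
  step 6: slow=6, fast=6
  slow == fast at node 6: cycle detected

Cycle: yes


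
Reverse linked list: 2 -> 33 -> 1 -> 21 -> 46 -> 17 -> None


Step 1: curr=2, set curr.next=prev(None) | reversed so far: 2
Step 2: curr=33, set curr.next=prev(2) | reversed so far: 33 -> 2
Step 3: curr=1, set curr.next=prev(33) | reversed so far: 1 -> 33 -> 2
Step 4: curr=21, set curr.next=prev(1) | reversed so far: 21 -> 1 -> 33 -> 2
Step 5: curr=46, set curr.next=prev(21) | reversed so far: 46 -> 21 -> 1 -> 33 -> 2
Step 6: curr=17, set curr.next=prev(46) | reversed so far: 17 -> 46 -> 21 -> 1 -> 33 -> 2

17 -> 46 -> 21 -> 1 -> 33 -> 2 -> None


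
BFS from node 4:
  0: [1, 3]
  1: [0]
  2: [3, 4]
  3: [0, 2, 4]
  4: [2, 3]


Visit 4, enqueue [2, 3]
Visit 2, enqueue []
Visit 3, enqueue [0]
Visit 0, enqueue [1]
Visit 1, enqueue []

BFS order: [4, 2, 3, 0, 1]


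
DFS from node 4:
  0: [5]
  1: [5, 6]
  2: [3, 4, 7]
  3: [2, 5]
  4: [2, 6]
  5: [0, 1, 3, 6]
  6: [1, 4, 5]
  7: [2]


Visit 4, push [6, 2]
Visit 2, push [7, 3]
Visit 3, push [5]
Visit 5, push [6, 1, 0]
Visit 0, push []
Visit 1, push [6]
Visit 6, push []
Visit 7, push []

DFS order: [4, 2, 3, 5, 0, 1, 6, 7]


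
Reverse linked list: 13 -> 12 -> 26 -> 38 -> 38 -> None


Step 1: curr=13, set curr.next=prev(None) | reversed so far: 13
Step 2: curr=12, set curr.next=prev(13) | reversed so far: 12 -> 13
Step 3: curr=26, set curr.next=prev(12) | reversed so far: 26 -> 12 -> 13
Step 4: curr=38, set curr.next=prev(26) | reversed so far: 38 -> 26 -> 12 -> 13
Step 5: curr=38, set curr.next=prev(38) | reversed so far: 38 -> 38 -> 26 -> 12 -> 13

38 -> 38 -> 26 -> 12 -> 13 -> None


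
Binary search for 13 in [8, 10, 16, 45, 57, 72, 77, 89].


Step 1: lo=0, hi=7, mid=3, val=45
Step 2: lo=0, hi=2, mid=1, val=10
Step 3: lo=2, hi=2, mid=2, val=16

Not found


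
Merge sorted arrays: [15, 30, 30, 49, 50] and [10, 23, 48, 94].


Take 10 from B
Take 15 from A
Take 23 from B
Take 30 from A
Take 30 from A
Take 48 from B
Take 49 from A
Take 50 from A

Merged: [10, 15, 23, 30, 30, 48, 49, 50, 94]


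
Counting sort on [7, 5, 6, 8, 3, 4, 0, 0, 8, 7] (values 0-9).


Input: [7, 5, 6, 8, 3, 4, 0, 0, 8, 7]
Counts: [2, 0, 0, 1, 1, 1, 1, 2, 2, 0]

Sorted: [0, 0, 3, 4, 5, 6, 7, 7, 8, 8]


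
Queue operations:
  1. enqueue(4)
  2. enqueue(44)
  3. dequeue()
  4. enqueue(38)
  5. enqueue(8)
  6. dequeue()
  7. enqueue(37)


enqueue(4) -> [4]
enqueue(44) -> [4, 44]
dequeue()->4, [44]
enqueue(38) -> [44, 38]
enqueue(8) -> [44, 38, 8]
dequeue()->44, [38, 8]
enqueue(37) -> [38, 8, 37]

Final queue: [38, 8, 37]


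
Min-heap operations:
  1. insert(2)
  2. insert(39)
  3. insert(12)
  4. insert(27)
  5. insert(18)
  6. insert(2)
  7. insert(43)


insert(2) -> [2]
insert(39) -> [2, 39]
insert(12) -> [2, 39, 12]
insert(27) -> [2, 27, 12, 39]
insert(18) -> [2, 18, 12, 39, 27]
insert(2) -> [2, 18, 2, 39, 27, 12]
insert(43) -> [2, 18, 2, 39, 27, 12, 43]

Final heap: [2, 18, 2, 39, 27, 12, 43]


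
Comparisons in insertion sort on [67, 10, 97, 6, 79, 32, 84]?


Algorithm: insertion sort
Input: [67, 10, 97, 6, 79, 32, 84]
Sorted: [6, 10, 32, 67, 79, 84, 97]

13


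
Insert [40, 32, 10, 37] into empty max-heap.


Insert 40: [40]
Insert 32: [40, 32]
Insert 10: [40, 32, 10]
Insert 37: [40, 37, 10, 32]

Final heap: [40, 37, 10, 32]


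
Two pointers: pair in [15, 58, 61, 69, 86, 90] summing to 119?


lo=0(15)+hi=5(90)=105
lo=1(58)+hi=5(90)=148
lo=1(58)+hi=4(86)=144
lo=1(58)+hi=3(69)=127
lo=1(58)+hi=2(61)=119

Yes: 58+61=119


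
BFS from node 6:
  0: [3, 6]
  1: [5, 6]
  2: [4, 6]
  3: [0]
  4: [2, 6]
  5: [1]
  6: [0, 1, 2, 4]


Visit 6, enqueue [0, 1, 2, 4]
Visit 0, enqueue [3]
Visit 1, enqueue [5]
Visit 2, enqueue []
Visit 4, enqueue []
Visit 3, enqueue []
Visit 5, enqueue []

BFS order: [6, 0, 1, 2, 4, 3, 5]


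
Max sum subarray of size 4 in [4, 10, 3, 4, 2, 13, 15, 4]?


[0:4]: 21
[1:5]: 19
[2:6]: 22
[3:7]: 34
[4:8]: 34

Max: 34 at [3:7]


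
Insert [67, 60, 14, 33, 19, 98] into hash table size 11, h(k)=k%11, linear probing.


Insert 67: h=1 -> slot 1
Insert 60: h=5 -> slot 5
Insert 14: h=3 -> slot 3
Insert 33: h=0 -> slot 0
Insert 19: h=8 -> slot 8
Insert 98: h=10 -> slot 10

Table: [33, 67, None, 14, None, 60, None, None, 19, None, 98]


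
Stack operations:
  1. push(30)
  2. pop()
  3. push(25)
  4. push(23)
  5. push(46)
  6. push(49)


push(30) -> [30]
pop()->30, []
push(25) -> [25]
push(23) -> [25, 23]
push(46) -> [25, 23, 46]
push(49) -> [25, 23, 46, 49]

Final stack: [25, 23, 46, 49]


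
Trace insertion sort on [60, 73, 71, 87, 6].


Initial: [60, 73, 71, 87, 6]
Insert 73: [60, 73, 71, 87, 6]
Insert 71: [60, 71, 73, 87, 6]
Insert 87: [60, 71, 73, 87, 6]
Insert 6: [6, 60, 71, 73, 87]

Sorted: [6, 60, 71, 73, 87]


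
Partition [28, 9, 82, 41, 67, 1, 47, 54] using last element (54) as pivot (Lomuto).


Pivot: 54
  28 <= 54: advance i (no swap)
  9 <= 54: advance i (no swap)
  41 <= 54: swap -> [28, 9, 41, 82, 67, 1, 47, 54]
  1 <= 54: swap -> [28, 9, 41, 1, 67, 82, 47, 54]
  47 <= 54: swap -> [28, 9, 41, 1, 47, 82, 67, 54]
Place pivot at 5: [28, 9, 41, 1, 47, 54, 67, 82]

Partitioned: [28, 9, 41, 1, 47, 54, 67, 82]


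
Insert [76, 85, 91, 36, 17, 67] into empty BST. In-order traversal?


Insert 76: root
Insert 85: R from 76
Insert 91: R from 76 -> R from 85
Insert 36: L from 76
Insert 17: L from 76 -> L from 36
Insert 67: L from 76 -> R from 36

In-order: [17, 36, 67, 76, 85, 91]


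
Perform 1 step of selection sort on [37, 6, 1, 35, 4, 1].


Initial: [37, 6, 1, 35, 4, 1]
Step 1: min=1 at 2
  Swap: [1, 6, 37, 35, 4, 1]

After 1 step: [1, 6, 37, 35, 4, 1]


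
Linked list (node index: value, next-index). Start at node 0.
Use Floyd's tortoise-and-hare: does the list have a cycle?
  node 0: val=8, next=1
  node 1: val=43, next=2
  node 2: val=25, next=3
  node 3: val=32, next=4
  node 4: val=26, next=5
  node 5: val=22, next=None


Floyd's tortoise (slow, +1) and hare (fast, +2):
  init: slow=0, fast=0
  step 1: slow=1, fast=2
  step 2: slow=2, fast=4
  step 3: fast 4->5->None, no cycle

Cycle: no


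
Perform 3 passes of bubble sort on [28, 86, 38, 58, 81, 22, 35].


Initial: [28, 86, 38, 58, 81, 22, 35]
Pass 1: [28, 38, 58, 81, 22, 35, 86] (5 swaps)
Pass 2: [28, 38, 58, 22, 35, 81, 86] (2 swaps)
Pass 3: [28, 38, 22, 35, 58, 81, 86] (2 swaps)

After 3 passes: [28, 38, 22, 35, 58, 81, 86]


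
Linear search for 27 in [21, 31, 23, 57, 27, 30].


i=0: 21!=27
i=1: 31!=27
i=2: 23!=27
i=3: 57!=27
i=4: 27==27 found!

Found at 4, 5 comps


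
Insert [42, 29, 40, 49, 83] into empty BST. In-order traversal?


Insert 42: root
Insert 29: L from 42
Insert 40: L from 42 -> R from 29
Insert 49: R from 42
Insert 83: R from 42 -> R from 49

In-order: [29, 40, 42, 49, 83]


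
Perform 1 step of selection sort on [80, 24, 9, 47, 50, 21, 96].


Initial: [80, 24, 9, 47, 50, 21, 96]
Step 1: min=9 at 2
  Swap: [9, 24, 80, 47, 50, 21, 96]

After 1 step: [9, 24, 80, 47, 50, 21, 96]


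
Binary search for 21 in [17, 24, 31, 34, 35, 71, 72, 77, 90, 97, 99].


Step 1: lo=0, hi=10, mid=5, val=71
Step 2: lo=0, hi=4, mid=2, val=31
Step 3: lo=0, hi=1, mid=0, val=17
Step 4: lo=1, hi=1, mid=1, val=24

Not found


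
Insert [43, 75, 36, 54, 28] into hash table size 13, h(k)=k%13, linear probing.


Insert 43: h=4 -> slot 4
Insert 75: h=10 -> slot 10
Insert 36: h=10, 1 probes -> slot 11
Insert 54: h=2 -> slot 2
Insert 28: h=2, 1 probes -> slot 3

Table: [None, None, 54, 28, 43, None, None, None, None, None, 75, 36, None]


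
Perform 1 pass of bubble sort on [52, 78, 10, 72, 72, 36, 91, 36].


Initial: [52, 78, 10, 72, 72, 36, 91, 36]
Pass 1: [52, 10, 72, 72, 36, 78, 36, 91] (5 swaps)

After 1 pass: [52, 10, 72, 72, 36, 78, 36, 91]


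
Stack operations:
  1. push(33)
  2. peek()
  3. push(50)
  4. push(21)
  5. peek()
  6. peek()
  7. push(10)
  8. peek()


push(33) -> [33]
peek()->33
push(50) -> [33, 50]
push(21) -> [33, 50, 21]
peek()->21
peek()->21
push(10) -> [33, 50, 21, 10]
peek()->10

Final stack: [33, 50, 21, 10]


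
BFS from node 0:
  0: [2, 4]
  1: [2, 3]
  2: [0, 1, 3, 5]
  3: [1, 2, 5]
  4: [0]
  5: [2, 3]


Visit 0, enqueue [2, 4]
Visit 2, enqueue [1, 3, 5]
Visit 4, enqueue []
Visit 1, enqueue []
Visit 3, enqueue []
Visit 5, enqueue []

BFS order: [0, 2, 4, 1, 3, 5]


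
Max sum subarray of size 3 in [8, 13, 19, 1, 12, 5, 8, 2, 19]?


[0:3]: 40
[1:4]: 33
[2:5]: 32
[3:6]: 18
[4:7]: 25
[5:8]: 15
[6:9]: 29

Max: 40 at [0:3]


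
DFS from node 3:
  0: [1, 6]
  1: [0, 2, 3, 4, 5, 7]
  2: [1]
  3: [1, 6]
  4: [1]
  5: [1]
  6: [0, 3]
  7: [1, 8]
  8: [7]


Visit 3, push [6, 1]
Visit 1, push [7, 5, 4, 2, 0]
Visit 0, push [6]
Visit 6, push []
Visit 2, push []
Visit 4, push []
Visit 5, push []
Visit 7, push [8]
Visit 8, push []

DFS order: [3, 1, 0, 6, 2, 4, 5, 7, 8]


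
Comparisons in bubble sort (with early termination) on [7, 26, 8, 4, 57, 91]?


Algorithm: bubble sort (with early termination)
Input: [7, 26, 8, 4, 57, 91]
Sorted: [4, 7, 8, 26, 57, 91]

14


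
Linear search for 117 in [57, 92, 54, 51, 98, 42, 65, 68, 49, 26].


i=0: 57!=117
i=1: 92!=117
i=2: 54!=117
i=3: 51!=117
i=4: 98!=117
i=5: 42!=117
i=6: 65!=117
i=7: 68!=117
i=8: 49!=117
i=9: 26!=117

Not found, 10 comps


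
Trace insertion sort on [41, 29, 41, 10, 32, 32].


Initial: [41, 29, 41, 10, 32, 32]
Insert 29: [29, 41, 41, 10, 32, 32]
Insert 41: [29, 41, 41, 10, 32, 32]
Insert 10: [10, 29, 41, 41, 32, 32]
Insert 32: [10, 29, 32, 41, 41, 32]
Insert 32: [10, 29, 32, 32, 41, 41]

Sorted: [10, 29, 32, 32, 41, 41]


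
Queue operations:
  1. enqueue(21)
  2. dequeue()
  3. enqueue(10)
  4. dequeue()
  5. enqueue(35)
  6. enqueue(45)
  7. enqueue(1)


enqueue(21) -> [21]
dequeue()->21, []
enqueue(10) -> [10]
dequeue()->10, []
enqueue(35) -> [35]
enqueue(45) -> [35, 45]
enqueue(1) -> [35, 45, 1]

Final queue: [35, 45, 1]


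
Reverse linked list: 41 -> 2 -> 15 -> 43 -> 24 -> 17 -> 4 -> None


Step 1: curr=41, set curr.next=prev(None) | reversed so far: 41
Step 2: curr=2, set curr.next=prev(41) | reversed so far: 2 -> 41
Step 3: curr=15, set curr.next=prev(2) | reversed so far: 15 -> 2 -> 41
Step 4: curr=43, set curr.next=prev(15) | reversed so far: 43 -> 15 -> 2 -> 41
Step 5: curr=24, set curr.next=prev(43) | reversed so far: 24 -> 43 -> 15 -> 2 -> 41
Step 6: curr=17, set curr.next=prev(24) | reversed so far: 17 -> 24 -> 43 -> 15 -> 2 -> 41
Step 7: curr=4, set curr.next=prev(17) | reversed so far: 4 -> 17 -> 24 -> 43 -> 15 -> 2 -> 41

4 -> 17 -> 24 -> 43 -> 15 -> 2 -> 41 -> None


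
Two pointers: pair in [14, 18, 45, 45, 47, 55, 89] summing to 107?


lo=0(14)+hi=6(89)=103
lo=1(18)+hi=6(89)=107

Yes: 18+89=107


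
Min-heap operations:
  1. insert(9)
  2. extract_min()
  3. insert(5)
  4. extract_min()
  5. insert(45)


insert(9) -> [9]
extract_min()->9, []
insert(5) -> [5]
extract_min()->5, []
insert(45) -> [45]

Final heap: [45]


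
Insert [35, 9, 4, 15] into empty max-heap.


Insert 35: [35]
Insert 9: [35, 9]
Insert 4: [35, 9, 4]
Insert 15: [35, 15, 4, 9]

Final heap: [35, 15, 4, 9]


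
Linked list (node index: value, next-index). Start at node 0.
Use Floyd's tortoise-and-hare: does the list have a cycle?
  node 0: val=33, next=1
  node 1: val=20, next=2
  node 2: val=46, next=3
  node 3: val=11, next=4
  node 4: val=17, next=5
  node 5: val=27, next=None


Floyd's tortoise (slow, +1) and hare (fast, +2):
  init: slow=0, fast=0
  step 1: slow=1, fast=2
  step 2: slow=2, fast=4
  step 3: fast 4->5->None, no cycle

Cycle: no


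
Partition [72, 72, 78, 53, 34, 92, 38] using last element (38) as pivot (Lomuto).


Pivot: 38
  34 <= 38: swap -> [34, 72, 78, 53, 72, 92, 38]
Place pivot at 1: [34, 38, 78, 53, 72, 92, 72]

Partitioned: [34, 38, 78, 53, 72, 92, 72]


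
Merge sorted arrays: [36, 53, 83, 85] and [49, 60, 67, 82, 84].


Take 36 from A
Take 49 from B
Take 53 from A
Take 60 from B
Take 67 from B
Take 82 from B
Take 83 from A
Take 84 from B

Merged: [36, 49, 53, 60, 67, 82, 83, 84, 85]


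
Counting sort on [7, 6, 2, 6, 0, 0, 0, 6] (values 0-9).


Input: [7, 6, 2, 6, 0, 0, 0, 6]
Counts: [3, 0, 1, 0, 0, 0, 3, 1, 0, 0]

Sorted: [0, 0, 0, 2, 6, 6, 6, 7]


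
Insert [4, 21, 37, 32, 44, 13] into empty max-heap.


Insert 4: [4]
Insert 21: [21, 4]
Insert 37: [37, 4, 21]
Insert 32: [37, 32, 21, 4]
Insert 44: [44, 37, 21, 4, 32]
Insert 13: [44, 37, 21, 4, 32, 13]

Final heap: [44, 37, 21, 4, 32, 13]


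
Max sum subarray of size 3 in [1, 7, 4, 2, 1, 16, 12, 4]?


[0:3]: 12
[1:4]: 13
[2:5]: 7
[3:6]: 19
[4:7]: 29
[5:8]: 32

Max: 32 at [5:8]


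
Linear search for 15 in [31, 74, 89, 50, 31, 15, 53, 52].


i=0: 31!=15
i=1: 74!=15
i=2: 89!=15
i=3: 50!=15
i=4: 31!=15
i=5: 15==15 found!

Found at 5, 6 comps


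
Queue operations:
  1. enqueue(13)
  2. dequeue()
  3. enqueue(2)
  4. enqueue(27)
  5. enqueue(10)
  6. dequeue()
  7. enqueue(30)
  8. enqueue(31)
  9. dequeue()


enqueue(13) -> [13]
dequeue()->13, []
enqueue(2) -> [2]
enqueue(27) -> [2, 27]
enqueue(10) -> [2, 27, 10]
dequeue()->2, [27, 10]
enqueue(30) -> [27, 10, 30]
enqueue(31) -> [27, 10, 30, 31]
dequeue()->27, [10, 30, 31]

Final queue: [10, 30, 31]


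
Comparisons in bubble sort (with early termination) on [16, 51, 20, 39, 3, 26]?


Algorithm: bubble sort (with early termination)
Input: [16, 51, 20, 39, 3, 26]
Sorted: [3, 16, 20, 26, 39, 51]

15


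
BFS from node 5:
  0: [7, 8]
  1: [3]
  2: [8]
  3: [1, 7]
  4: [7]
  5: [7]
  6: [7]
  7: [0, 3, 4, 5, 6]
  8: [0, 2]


Visit 5, enqueue [7]
Visit 7, enqueue [0, 3, 4, 6]
Visit 0, enqueue [8]
Visit 3, enqueue [1]
Visit 4, enqueue []
Visit 6, enqueue []
Visit 8, enqueue [2]
Visit 1, enqueue []
Visit 2, enqueue []

BFS order: [5, 7, 0, 3, 4, 6, 8, 1, 2]


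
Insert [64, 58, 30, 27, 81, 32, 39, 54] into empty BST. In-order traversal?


Insert 64: root
Insert 58: L from 64
Insert 30: L from 64 -> L from 58
Insert 27: L from 64 -> L from 58 -> L from 30
Insert 81: R from 64
Insert 32: L from 64 -> L from 58 -> R from 30
Insert 39: L from 64 -> L from 58 -> R from 30 -> R from 32
Insert 54: L from 64 -> L from 58 -> R from 30 -> R from 32 -> R from 39

In-order: [27, 30, 32, 39, 54, 58, 64, 81]


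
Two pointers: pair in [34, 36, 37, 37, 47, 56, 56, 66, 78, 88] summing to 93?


lo=0(34)+hi=9(88)=122
lo=0(34)+hi=8(78)=112
lo=0(34)+hi=7(66)=100
lo=0(34)+hi=6(56)=90
lo=1(36)+hi=6(56)=92
lo=2(37)+hi=6(56)=93

Yes: 37+56=93


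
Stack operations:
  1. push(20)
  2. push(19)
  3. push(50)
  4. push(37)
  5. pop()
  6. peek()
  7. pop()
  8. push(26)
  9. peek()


push(20) -> [20]
push(19) -> [20, 19]
push(50) -> [20, 19, 50]
push(37) -> [20, 19, 50, 37]
pop()->37, [20, 19, 50]
peek()->50
pop()->50, [20, 19]
push(26) -> [20, 19, 26]
peek()->26

Final stack: [20, 19, 26]


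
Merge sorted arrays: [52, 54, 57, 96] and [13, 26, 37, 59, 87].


Take 13 from B
Take 26 from B
Take 37 from B
Take 52 from A
Take 54 from A
Take 57 from A
Take 59 from B
Take 87 from B

Merged: [13, 26, 37, 52, 54, 57, 59, 87, 96]


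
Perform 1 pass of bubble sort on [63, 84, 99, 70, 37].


Initial: [63, 84, 99, 70, 37]
Pass 1: [63, 84, 70, 37, 99] (2 swaps)

After 1 pass: [63, 84, 70, 37, 99]


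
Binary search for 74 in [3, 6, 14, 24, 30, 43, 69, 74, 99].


Step 1: lo=0, hi=8, mid=4, val=30
Step 2: lo=5, hi=8, mid=6, val=69
Step 3: lo=7, hi=8, mid=7, val=74

Found at index 7


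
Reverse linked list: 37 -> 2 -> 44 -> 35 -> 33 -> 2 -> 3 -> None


Step 1: curr=37, set curr.next=prev(None) | reversed so far: 37
Step 2: curr=2, set curr.next=prev(37) | reversed so far: 2 -> 37
Step 3: curr=44, set curr.next=prev(2) | reversed so far: 44 -> 2 -> 37
Step 4: curr=35, set curr.next=prev(44) | reversed so far: 35 -> 44 -> 2 -> 37
Step 5: curr=33, set curr.next=prev(35) | reversed so far: 33 -> 35 -> 44 -> 2 -> 37
Step 6: curr=2, set curr.next=prev(33) | reversed so far: 2 -> 33 -> 35 -> 44 -> 2 -> 37
Step 7: curr=3, set curr.next=prev(2) | reversed so far: 3 -> 2 -> 33 -> 35 -> 44 -> 2 -> 37

3 -> 2 -> 33 -> 35 -> 44 -> 2 -> 37 -> None


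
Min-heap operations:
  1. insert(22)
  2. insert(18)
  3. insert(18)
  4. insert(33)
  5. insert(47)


insert(22) -> [22]
insert(18) -> [18, 22]
insert(18) -> [18, 22, 18]
insert(33) -> [18, 22, 18, 33]
insert(47) -> [18, 22, 18, 33, 47]

Final heap: [18, 22, 18, 33, 47]


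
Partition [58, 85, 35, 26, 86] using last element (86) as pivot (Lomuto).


Pivot: 86
  58 <= 86: advance i (no swap)
  85 <= 86: advance i (no swap)
  35 <= 86: advance i (no swap)
  26 <= 86: advance i (no swap)
Place pivot at 4: [58, 85, 35, 26, 86]

Partitioned: [58, 85, 35, 26, 86]


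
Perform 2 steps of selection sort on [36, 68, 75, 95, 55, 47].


Initial: [36, 68, 75, 95, 55, 47]
Step 1: min=36 at 0
  Swap: [36, 68, 75, 95, 55, 47]
Step 2: min=47 at 5
  Swap: [36, 47, 75, 95, 55, 68]

After 2 steps: [36, 47, 75, 95, 55, 68]


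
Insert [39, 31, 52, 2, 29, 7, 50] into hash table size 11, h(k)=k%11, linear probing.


Insert 39: h=6 -> slot 6
Insert 31: h=9 -> slot 9
Insert 52: h=8 -> slot 8
Insert 2: h=2 -> slot 2
Insert 29: h=7 -> slot 7
Insert 7: h=7, 3 probes -> slot 10
Insert 50: h=6, 5 probes -> slot 0

Table: [50, None, 2, None, None, None, 39, 29, 52, 31, 7]


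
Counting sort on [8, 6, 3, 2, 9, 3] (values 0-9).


Input: [8, 6, 3, 2, 9, 3]
Counts: [0, 0, 1, 2, 0, 0, 1, 0, 1, 1]

Sorted: [2, 3, 3, 6, 8, 9]


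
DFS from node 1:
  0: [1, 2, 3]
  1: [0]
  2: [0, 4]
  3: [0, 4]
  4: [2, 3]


Visit 1, push [0]
Visit 0, push [3, 2]
Visit 2, push [4]
Visit 4, push [3]
Visit 3, push []

DFS order: [1, 0, 2, 4, 3]


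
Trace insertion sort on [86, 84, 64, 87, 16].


Initial: [86, 84, 64, 87, 16]
Insert 84: [84, 86, 64, 87, 16]
Insert 64: [64, 84, 86, 87, 16]
Insert 87: [64, 84, 86, 87, 16]
Insert 16: [16, 64, 84, 86, 87]

Sorted: [16, 64, 84, 86, 87]


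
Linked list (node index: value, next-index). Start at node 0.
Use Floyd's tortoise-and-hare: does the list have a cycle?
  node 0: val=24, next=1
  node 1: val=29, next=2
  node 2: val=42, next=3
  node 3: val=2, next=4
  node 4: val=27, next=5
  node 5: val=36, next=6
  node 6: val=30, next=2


Floyd's tortoise (slow, +1) and hare (fast, +2):
  init: slow=0, fast=0
  step 1: slow=1, fast=2
  step 2: slow=2, fast=4
  step 3: slow=3, fast=6
  step 4: slow=4, fast=3
  step 5: slow=5, fast=5
  slow == fast at node 5: cycle detected

Cycle: yes


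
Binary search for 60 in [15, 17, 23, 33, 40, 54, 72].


Step 1: lo=0, hi=6, mid=3, val=33
Step 2: lo=4, hi=6, mid=5, val=54
Step 3: lo=6, hi=6, mid=6, val=72

Not found


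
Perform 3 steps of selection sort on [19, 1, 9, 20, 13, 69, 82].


Initial: [19, 1, 9, 20, 13, 69, 82]
Step 1: min=1 at 1
  Swap: [1, 19, 9, 20, 13, 69, 82]
Step 2: min=9 at 2
  Swap: [1, 9, 19, 20, 13, 69, 82]
Step 3: min=13 at 4
  Swap: [1, 9, 13, 20, 19, 69, 82]

After 3 steps: [1, 9, 13, 20, 19, 69, 82]


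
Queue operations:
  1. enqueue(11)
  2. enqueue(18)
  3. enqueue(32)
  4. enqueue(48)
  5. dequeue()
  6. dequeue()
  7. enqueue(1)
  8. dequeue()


enqueue(11) -> [11]
enqueue(18) -> [11, 18]
enqueue(32) -> [11, 18, 32]
enqueue(48) -> [11, 18, 32, 48]
dequeue()->11, [18, 32, 48]
dequeue()->18, [32, 48]
enqueue(1) -> [32, 48, 1]
dequeue()->32, [48, 1]

Final queue: [48, 1]


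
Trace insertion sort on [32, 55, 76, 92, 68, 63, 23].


Initial: [32, 55, 76, 92, 68, 63, 23]
Insert 55: [32, 55, 76, 92, 68, 63, 23]
Insert 76: [32, 55, 76, 92, 68, 63, 23]
Insert 92: [32, 55, 76, 92, 68, 63, 23]
Insert 68: [32, 55, 68, 76, 92, 63, 23]
Insert 63: [32, 55, 63, 68, 76, 92, 23]
Insert 23: [23, 32, 55, 63, 68, 76, 92]

Sorted: [23, 32, 55, 63, 68, 76, 92]


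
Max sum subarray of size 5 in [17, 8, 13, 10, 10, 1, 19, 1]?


[0:5]: 58
[1:6]: 42
[2:7]: 53
[3:8]: 41

Max: 58 at [0:5]


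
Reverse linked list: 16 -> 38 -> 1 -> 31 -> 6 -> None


Step 1: curr=16, set curr.next=prev(None) | reversed so far: 16
Step 2: curr=38, set curr.next=prev(16) | reversed so far: 38 -> 16
Step 3: curr=1, set curr.next=prev(38) | reversed so far: 1 -> 38 -> 16
Step 4: curr=31, set curr.next=prev(1) | reversed so far: 31 -> 1 -> 38 -> 16
Step 5: curr=6, set curr.next=prev(31) | reversed so far: 6 -> 31 -> 1 -> 38 -> 16

6 -> 31 -> 1 -> 38 -> 16 -> None


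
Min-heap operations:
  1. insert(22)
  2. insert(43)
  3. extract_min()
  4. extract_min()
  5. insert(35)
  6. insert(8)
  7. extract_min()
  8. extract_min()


insert(22) -> [22]
insert(43) -> [22, 43]
extract_min()->22, [43]
extract_min()->43, []
insert(35) -> [35]
insert(8) -> [8, 35]
extract_min()->8, [35]
extract_min()->35, []

Final heap: []


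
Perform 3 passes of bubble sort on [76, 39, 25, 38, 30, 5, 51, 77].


Initial: [76, 39, 25, 38, 30, 5, 51, 77]
Pass 1: [39, 25, 38, 30, 5, 51, 76, 77] (6 swaps)
Pass 2: [25, 38, 30, 5, 39, 51, 76, 77] (4 swaps)
Pass 3: [25, 30, 5, 38, 39, 51, 76, 77] (2 swaps)

After 3 passes: [25, 30, 5, 38, 39, 51, 76, 77]


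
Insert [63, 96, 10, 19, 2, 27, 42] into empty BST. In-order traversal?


Insert 63: root
Insert 96: R from 63
Insert 10: L from 63
Insert 19: L from 63 -> R from 10
Insert 2: L from 63 -> L from 10
Insert 27: L from 63 -> R from 10 -> R from 19
Insert 42: L from 63 -> R from 10 -> R from 19 -> R from 27

In-order: [2, 10, 19, 27, 42, 63, 96]


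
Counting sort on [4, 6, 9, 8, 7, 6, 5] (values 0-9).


Input: [4, 6, 9, 8, 7, 6, 5]
Counts: [0, 0, 0, 0, 1, 1, 2, 1, 1, 1]

Sorted: [4, 5, 6, 6, 7, 8, 9]


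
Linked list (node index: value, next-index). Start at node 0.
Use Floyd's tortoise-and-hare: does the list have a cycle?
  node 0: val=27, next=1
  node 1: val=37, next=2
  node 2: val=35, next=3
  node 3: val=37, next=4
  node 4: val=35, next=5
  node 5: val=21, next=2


Floyd's tortoise (slow, +1) and hare (fast, +2):
  init: slow=0, fast=0
  step 1: slow=1, fast=2
  step 2: slow=2, fast=4
  step 3: slow=3, fast=2
  step 4: slow=4, fast=4
  slow == fast at node 4: cycle detected

Cycle: yes


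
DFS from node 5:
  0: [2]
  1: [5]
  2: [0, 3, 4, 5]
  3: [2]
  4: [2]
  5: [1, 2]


Visit 5, push [2, 1]
Visit 1, push []
Visit 2, push [4, 3, 0]
Visit 0, push []
Visit 3, push []
Visit 4, push []

DFS order: [5, 1, 2, 0, 3, 4]


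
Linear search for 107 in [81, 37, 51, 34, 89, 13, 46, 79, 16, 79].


i=0: 81!=107
i=1: 37!=107
i=2: 51!=107
i=3: 34!=107
i=4: 89!=107
i=5: 13!=107
i=6: 46!=107
i=7: 79!=107
i=8: 16!=107
i=9: 79!=107

Not found, 10 comps


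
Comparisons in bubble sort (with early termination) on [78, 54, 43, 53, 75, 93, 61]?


Algorithm: bubble sort (with early termination)
Input: [78, 54, 43, 53, 75, 93, 61]
Sorted: [43, 53, 54, 61, 75, 78, 93]

18


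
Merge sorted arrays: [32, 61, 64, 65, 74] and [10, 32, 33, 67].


Take 10 from B
Take 32 from A
Take 32 from B
Take 33 from B
Take 61 from A
Take 64 from A
Take 65 from A
Take 67 from B

Merged: [10, 32, 32, 33, 61, 64, 65, 67, 74]


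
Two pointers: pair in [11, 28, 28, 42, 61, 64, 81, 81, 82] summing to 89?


lo=0(11)+hi=8(82)=93
lo=0(11)+hi=7(81)=92
lo=0(11)+hi=6(81)=92
lo=0(11)+hi=5(64)=75
lo=1(28)+hi=5(64)=92
lo=1(28)+hi=4(61)=89

Yes: 28+61=89


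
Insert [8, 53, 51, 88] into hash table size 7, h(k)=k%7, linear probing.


Insert 8: h=1 -> slot 1
Insert 53: h=4 -> slot 4
Insert 51: h=2 -> slot 2
Insert 88: h=4, 1 probes -> slot 5

Table: [None, 8, 51, None, 53, 88, None]


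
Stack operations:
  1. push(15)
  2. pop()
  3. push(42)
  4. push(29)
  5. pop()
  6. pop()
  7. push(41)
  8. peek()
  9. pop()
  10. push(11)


push(15) -> [15]
pop()->15, []
push(42) -> [42]
push(29) -> [42, 29]
pop()->29, [42]
pop()->42, []
push(41) -> [41]
peek()->41
pop()->41, []
push(11) -> [11]

Final stack: [11]


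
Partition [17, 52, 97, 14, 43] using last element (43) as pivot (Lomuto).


Pivot: 43
  17 <= 43: advance i (no swap)
  14 <= 43: swap -> [17, 14, 97, 52, 43]
Place pivot at 2: [17, 14, 43, 52, 97]

Partitioned: [17, 14, 43, 52, 97]


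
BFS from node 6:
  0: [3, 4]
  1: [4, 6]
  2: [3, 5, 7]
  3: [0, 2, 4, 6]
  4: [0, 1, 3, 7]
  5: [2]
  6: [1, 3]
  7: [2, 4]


Visit 6, enqueue [1, 3]
Visit 1, enqueue [4]
Visit 3, enqueue [0, 2]
Visit 4, enqueue [7]
Visit 0, enqueue []
Visit 2, enqueue [5]
Visit 7, enqueue []
Visit 5, enqueue []

BFS order: [6, 1, 3, 4, 0, 2, 7, 5]


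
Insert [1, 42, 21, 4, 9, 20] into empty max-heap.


Insert 1: [1]
Insert 42: [42, 1]
Insert 21: [42, 1, 21]
Insert 4: [42, 4, 21, 1]
Insert 9: [42, 9, 21, 1, 4]
Insert 20: [42, 9, 21, 1, 4, 20]

Final heap: [42, 9, 21, 1, 4, 20]


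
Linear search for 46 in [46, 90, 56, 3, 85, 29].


i=0: 46==46 found!

Found at 0, 1 comps


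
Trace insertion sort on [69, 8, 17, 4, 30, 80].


Initial: [69, 8, 17, 4, 30, 80]
Insert 8: [8, 69, 17, 4, 30, 80]
Insert 17: [8, 17, 69, 4, 30, 80]
Insert 4: [4, 8, 17, 69, 30, 80]
Insert 30: [4, 8, 17, 30, 69, 80]
Insert 80: [4, 8, 17, 30, 69, 80]

Sorted: [4, 8, 17, 30, 69, 80]


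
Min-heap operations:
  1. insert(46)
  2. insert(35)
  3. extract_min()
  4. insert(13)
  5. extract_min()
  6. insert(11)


insert(46) -> [46]
insert(35) -> [35, 46]
extract_min()->35, [46]
insert(13) -> [13, 46]
extract_min()->13, [46]
insert(11) -> [11, 46]

Final heap: [11, 46]


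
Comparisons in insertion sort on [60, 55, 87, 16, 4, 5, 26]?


Algorithm: insertion sort
Input: [60, 55, 87, 16, 4, 5, 26]
Sorted: [4, 5, 16, 26, 55, 60, 87]

18


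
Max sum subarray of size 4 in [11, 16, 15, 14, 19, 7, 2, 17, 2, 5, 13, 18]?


[0:4]: 56
[1:5]: 64
[2:6]: 55
[3:7]: 42
[4:8]: 45
[5:9]: 28
[6:10]: 26
[7:11]: 37
[8:12]: 38

Max: 64 at [1:5]


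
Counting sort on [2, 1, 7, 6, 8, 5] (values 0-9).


Input: [2, 1, 7, 6, 8, 5]
Counts: [0, 1, 1, 0, 0, 1, 1, 1, 1, 0]

Sorted: [1, 2, 5, 6, 7, 8]


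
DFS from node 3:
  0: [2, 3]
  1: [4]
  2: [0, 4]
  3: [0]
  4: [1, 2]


Visit 3, push [0]
Visit 0, push [2]
Visit 2, push [4]
Visit 4, push [1]
Visit 1, push []

DFS order: [3, 0, 2, 4, 1]


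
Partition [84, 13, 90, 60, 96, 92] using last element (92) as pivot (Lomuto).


Pivot: 92
  84 <= 92: advance i (no swap)
  13 <= 92: advance i (no swap)
  90 <= 92: advance i (no swap)
  60 <= 92: advance i (no swap)
Place pivot at 4: [84, 13, 90, 60, 92, 96]

Partitioned: [84, 13, 90, 60, 92, 96]


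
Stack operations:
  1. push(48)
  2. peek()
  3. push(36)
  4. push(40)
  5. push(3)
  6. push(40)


push(48) -> [48]
peek()->48
push(36) -> [48, 36]
push(40) -> [48, 36, 40]
push(3) -> [48, 36, 40, 3]
push(40) -> [48, 36, 40, 3, 40]

Final stack: [48, 36, 40, 3, 40]


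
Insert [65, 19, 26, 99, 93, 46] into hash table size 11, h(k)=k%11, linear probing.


Insert 65: h=10 -> slot 10
Insert 19: h=8 -> slot 8
Insert 26: h=4 -> slot 4
Insert 99: h=0 -> slot 0
Insert 93: h=5 -> slot 5
Insert 46: h=2 -> slot 2

Table: [99, None, 46, None, 26, 93, None, None, 19, None, 65]
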